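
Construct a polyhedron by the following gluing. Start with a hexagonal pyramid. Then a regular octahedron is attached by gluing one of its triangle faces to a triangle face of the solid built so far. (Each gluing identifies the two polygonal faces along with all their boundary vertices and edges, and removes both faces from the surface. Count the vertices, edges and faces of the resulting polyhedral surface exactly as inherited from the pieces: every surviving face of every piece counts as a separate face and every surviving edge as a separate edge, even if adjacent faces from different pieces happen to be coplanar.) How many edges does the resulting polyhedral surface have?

A hexagonal pyramid: V=7, E=12, F=7.
Attach a regular octahedron (V=6, E=12, F=8) along a 3-gon: merge 3 vertices and 3 edges, delete both glued faces → V=10, E=21, F=13.
Check: V − E + F = 10 − 21 + 13 = 2.

21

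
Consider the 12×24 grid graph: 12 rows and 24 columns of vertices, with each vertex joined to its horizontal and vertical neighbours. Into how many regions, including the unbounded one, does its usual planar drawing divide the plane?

The grid has V = 12·24 = 288 vertices and E = 12·23 + 24·11 = 540 edges.
F = 2 − V + E = 2 − 288 + 540 = 254.

254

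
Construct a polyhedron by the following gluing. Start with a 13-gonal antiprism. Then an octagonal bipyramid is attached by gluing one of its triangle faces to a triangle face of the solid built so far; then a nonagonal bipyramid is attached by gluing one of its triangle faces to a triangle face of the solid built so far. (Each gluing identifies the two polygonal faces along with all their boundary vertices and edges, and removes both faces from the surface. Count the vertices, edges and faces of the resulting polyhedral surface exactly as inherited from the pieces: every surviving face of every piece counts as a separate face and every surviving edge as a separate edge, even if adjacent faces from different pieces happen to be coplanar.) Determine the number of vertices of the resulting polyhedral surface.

41

A 13-gonal antiprism: V=26, E=52, F=28.
Attach an octagonal bipyramid (V=10, E=24, F=16) along a 3-gon: merge 3 vertices and 3 edges, delete both glued faces → V=33, E=73, F=42.
Attach a nonagonal bipyramid (V=11, E=27, F=18) along a 3-gon: merge 3 vertices and 3 edges, delete both glued faces → V=41, E=97, F=58.
Check: V − E + F = 41 − 97 + 58 = 2.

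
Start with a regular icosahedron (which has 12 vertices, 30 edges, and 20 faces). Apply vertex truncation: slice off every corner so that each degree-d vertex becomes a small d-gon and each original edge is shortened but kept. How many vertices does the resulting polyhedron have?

Truncation replaces each original edge-end by a new vertex, so V′ = 2E = 60.
Each original edge survives, and each old vertex of degree d contributes d new edges; summing degrees gives Σd = 2E, so E′ = E + 2E = 3E = 90.
Each original face survives and each original vertex becomes one new face: F′ = F + V = 32.

60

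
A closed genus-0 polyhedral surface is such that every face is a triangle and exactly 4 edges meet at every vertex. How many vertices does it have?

6

Each face has 3 edges and each edge borders two faces, so 2E = 3F.
Each vertex has degree 4, so 4V = 2E and hence V = 3F/4.
Euler: V − E + F = 2 ⇒ (3F/4) − (3F/2) + F = 2.
Multiply by 8: (6 − 12 + 8)F = 16, i.e. 2F = 16.
So F = 8, E = 3·8/2 = 12, V = 3·8/4 = 6.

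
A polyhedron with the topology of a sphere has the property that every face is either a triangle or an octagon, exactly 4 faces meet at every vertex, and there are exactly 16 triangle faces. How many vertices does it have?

Let x be the number of octagons; then F = 16 + x.
Edge–face incidences: 2E = 3·16 + 8·x = 48 + 8x.
Every vertex has degree 4, so 4V = 2E.
Euler: V − E + F = 2 ⇒ (2E)/4 − E + (16 + x) = 2.
Multiply by 8: 2·(2E) − 4·(2E) + 8·(16 + x) = 16, i.e. 128 + 8x − 2·(48 + 8x) = 16.
Collecting terms: −8x + 32 = 16, so −8x = −16, so x = 2.
Then 2E = 48 + 8·2 = 64, so E = 32, V = 2E/4 = 16, F = 16 + 2 = 18.

16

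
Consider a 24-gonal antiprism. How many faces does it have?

50

An antiprism on an n-gon has two n-gon caps and 2n triangles: V = 2·24 = 48, E = 4·24 = 96, F = 2·24 + 2 = 50.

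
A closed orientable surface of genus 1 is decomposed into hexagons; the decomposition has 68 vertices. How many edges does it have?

χ = 2 − 2·1 = 0, and every face is a hexagon so 6F = 2E.
V − E + F = 0 with E = 6F/2 gives 68 − (6/2 − 1)·F = 0, so F = 34 and E = 102.

102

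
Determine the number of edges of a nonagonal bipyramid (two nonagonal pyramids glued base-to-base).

27

A bipyramid over an n-gon has 2n triangular faces and n + 2 vertices: V = 9 + 2 = 11, E = 3·9 = 27, F = 2·9 = 18.
Check: V − E + F = 11 − 27 + 18 = 2.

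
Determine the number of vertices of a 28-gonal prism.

56

A prism on an n-gon has two n-gon bases and n rectangular sides: V = 2·28 = 56, E = 3·28 = 84, F = 28 + 2 = 30.
Check: V − E + F = 56 − 84 + 30 = 2.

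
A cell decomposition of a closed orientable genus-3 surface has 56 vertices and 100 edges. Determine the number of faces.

40

For a closed orientable surface of genus 3, χ = 2 − 2·3 = -4.
F = -4 − V + E = -4 − 56 + 100 = 40.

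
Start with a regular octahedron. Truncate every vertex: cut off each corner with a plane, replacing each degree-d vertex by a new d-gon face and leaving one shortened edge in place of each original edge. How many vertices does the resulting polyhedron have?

The base solid has V = 6, E = 12, F = 8.
Truncation replaces each original edge-end by a new vertex, so V′ = 2E = 24.
Each original edge survives, and each old vertex of degree d contributes d new edges; summing degrees gives Σd = 2E, so E′ = E + 2E = 3E = 36.
Each original face survives and each original vertex becomes one new face: F′ = F + V = 14.

24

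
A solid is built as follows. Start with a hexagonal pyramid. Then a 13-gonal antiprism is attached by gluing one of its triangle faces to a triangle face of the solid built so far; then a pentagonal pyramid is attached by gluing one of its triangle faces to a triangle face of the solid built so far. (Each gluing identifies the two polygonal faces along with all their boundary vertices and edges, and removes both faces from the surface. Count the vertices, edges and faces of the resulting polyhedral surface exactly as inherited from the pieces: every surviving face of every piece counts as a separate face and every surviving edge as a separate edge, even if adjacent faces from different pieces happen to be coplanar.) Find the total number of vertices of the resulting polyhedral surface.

A hexagonal pyramid: V=7, E=12, F=7.
Attach a 13-gonal antiprism (V=26, E=52, F=28) along a 3-gon: merge 3 vertices and 3 edges, delete both glued faces → V=30, E=61, F=33.
Attach a pentagonal pyramid (V=6, E=10, F=6) along a 3-gon: merge 3 vertices and 3 edges, delete both glued faces → V=33, E=68, F=37.
Check: V − E + F = 33 − 68 + 37 = 2.

33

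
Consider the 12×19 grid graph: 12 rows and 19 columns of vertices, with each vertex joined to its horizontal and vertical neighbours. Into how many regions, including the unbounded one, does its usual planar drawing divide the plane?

The grid has V = 12·19 = 228 vertices and E = 12·18 + 19·11 = 425 edges.
F = 2 − V + E = 2 − 228 + 425 = 199.

199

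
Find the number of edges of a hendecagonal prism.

A prism on an n-gon has two n-gon bases and n rectangular sides: V = 2·11 = 22, E = 3·11 = 33, F = 11 + 2 = 13.
Check: V − E + F = 22 − 33 + 13 = 2.

33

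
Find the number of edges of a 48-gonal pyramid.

96

A pyramid on an n-gon base has one n-gon and n triangles: V = 48 + 1 = 49, E = 2·48 = 96, F = 48 + 1 = 49.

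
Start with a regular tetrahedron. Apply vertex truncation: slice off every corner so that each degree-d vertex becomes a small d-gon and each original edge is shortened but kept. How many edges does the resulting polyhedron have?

The base solid has V = 4, E = 6, F = 4.
Truncation replaces each original edge-end by a new vertex, so V′ = 2E = 12.
Each original edge survives, and each old vertex of degree d contributes d new edges; summing degrees gives Σd = 2E, so E′ = E + 2E = 3E = 18.
Each original face survives and each original vertex becomes one new face: F′ = F + V = 8.

18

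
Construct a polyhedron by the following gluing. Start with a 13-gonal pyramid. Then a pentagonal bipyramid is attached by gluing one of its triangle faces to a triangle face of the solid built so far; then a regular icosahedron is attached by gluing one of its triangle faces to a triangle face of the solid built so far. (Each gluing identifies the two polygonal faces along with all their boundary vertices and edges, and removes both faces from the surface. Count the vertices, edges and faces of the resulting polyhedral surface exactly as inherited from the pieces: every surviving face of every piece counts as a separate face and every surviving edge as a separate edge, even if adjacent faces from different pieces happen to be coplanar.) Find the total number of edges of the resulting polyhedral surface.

A 13-gonal pyramid: V=14, E=26, F=14.
Attach a pentagonal bipyramid (V=7, E=15, F=10) along a 3-gon: merge 3 vertices and 3 edges, delete both glued faces → V=18, E=38, F=22.
Attach a regular icosahedron (V=12, E=30, F=20) along a 3-gon: merge 3 vertices and 3 edges, delete both glued faces → V=27, E=65, F=40.
Check: V − E + F = 27 − 65 + 40 = 2.

65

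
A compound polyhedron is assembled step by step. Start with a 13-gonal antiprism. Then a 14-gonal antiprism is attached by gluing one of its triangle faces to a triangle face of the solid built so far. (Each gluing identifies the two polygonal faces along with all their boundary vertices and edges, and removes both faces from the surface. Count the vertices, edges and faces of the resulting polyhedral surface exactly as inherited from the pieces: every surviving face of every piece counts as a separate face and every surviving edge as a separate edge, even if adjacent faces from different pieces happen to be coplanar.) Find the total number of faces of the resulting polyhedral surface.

56

A 13-gonal antiprism: V=26, E=52, F=28.
Attach a 14-gonal antiprism (V=28, E=56, F=30) along a 3-gon: merge 3 vertices and 3 edges, delete both glued faces → V=51, E=105, F=56.
Check: V − E + F = 51 − 105 + 56 = 2.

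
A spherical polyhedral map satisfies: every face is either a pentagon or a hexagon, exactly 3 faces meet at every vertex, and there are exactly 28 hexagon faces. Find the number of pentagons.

Let x be the number of pentagons; then F = 28 + x.
Edge–face incidences: 2E = 6·28 + 5·x = 168 + 5x.
Every vertex has degree 3, so 3V = 2E.
Euler: V − E + F = 2 ⇒ (2E)/3 − E + (28 + x) = 2.
Multiply by 6: 2·(2E) − 3·(2E) + 6·(28 + x) = 12, i.e. 168 + 6x − (168 + 5x) = 12.
Collecting terms: x = 12.
Then 2E = 168 + 5·12 = 228, so E = 114, V = 2E/3 = 76, F = 28 + 12 = 40.

12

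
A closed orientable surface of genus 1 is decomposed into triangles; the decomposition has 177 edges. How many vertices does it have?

59

χ = 2 − 2·1 = 0, and every face is a triangle so 3F = 2E.
F = 2E/3 = 118. Then V = 0 + E − F = 0 + 177 − 118 = 59.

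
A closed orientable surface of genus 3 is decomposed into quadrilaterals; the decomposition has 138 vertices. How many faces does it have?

χ = 2 − 2·3 = -4, and every face is a square so 4F = 2E.
V − E + F = -4 with E = 4F/2 gives 138 − (4/2 − 1)·F = -4, so F = 142 and E = 284.

142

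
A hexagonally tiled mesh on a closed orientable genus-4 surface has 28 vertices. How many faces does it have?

17

χ = 2 − 2·4 = -6, and every face is a hexagon so 6F = 2E.
V − E + F = -6 with E = 6F/2 gives 28 − (6/2 − 1)·F = -6, so F = 17 and E = 51.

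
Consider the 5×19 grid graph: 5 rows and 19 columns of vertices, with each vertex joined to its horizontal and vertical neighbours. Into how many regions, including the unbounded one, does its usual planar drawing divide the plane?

The grid has V = 5·19 = 95 vertices and E = 5·18 + 19·4 = 166 edges.
F = 2 − V + E = 2 − 95 + 166 = 73.

73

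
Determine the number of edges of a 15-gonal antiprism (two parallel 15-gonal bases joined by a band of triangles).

60

An antiprism on an n-gon has two n-gon caps and 2n triangles: V = 2·15 = 30, E = 4·15 = 60, F = 2·15 + 2 = 32.
Check: V − E + F = 30 − 60 + 32 = 2.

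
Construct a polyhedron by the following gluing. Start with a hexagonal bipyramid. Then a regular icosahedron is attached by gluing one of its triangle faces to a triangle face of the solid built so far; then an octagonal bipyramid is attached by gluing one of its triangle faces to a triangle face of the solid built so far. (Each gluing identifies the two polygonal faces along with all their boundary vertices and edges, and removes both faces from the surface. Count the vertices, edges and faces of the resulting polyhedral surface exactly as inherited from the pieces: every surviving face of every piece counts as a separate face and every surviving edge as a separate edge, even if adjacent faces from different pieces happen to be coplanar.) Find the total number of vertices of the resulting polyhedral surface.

A hexagonal bipyramid: V=8, E=18, F=12.
Attach a regular icosahedron (V=12, E=30, F=20) along a 3-gon: merge 3 vertices and 3 edges, delete both glued faces → V=17, E=45, F=30.
Attach an octagonal bipyramid (V=10, E=24, F=16) along a 3-gon: merge 3 vertices and 3 edges, delete both glued faces → V=24, E=66, F=44.
Check: V − E + F = 24 − 66 + 44 = 2.

24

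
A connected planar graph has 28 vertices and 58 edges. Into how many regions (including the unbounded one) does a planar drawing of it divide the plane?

32

Euler's formula for a connected plane graph: V − E + F = 2, so F = 2 − 28 + 58 = 32.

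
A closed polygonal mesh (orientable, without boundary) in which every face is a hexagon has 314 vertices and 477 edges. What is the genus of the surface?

Every face is a hexagon and each edge borders two faces, so 6F = 2·477, giving F = 159.
χ = V − E + F = 314 − 477 + 159 = -4.
For a closed orientable surface χ = 2 − 2g, so g = (2 − (-4))/2 = 3.

3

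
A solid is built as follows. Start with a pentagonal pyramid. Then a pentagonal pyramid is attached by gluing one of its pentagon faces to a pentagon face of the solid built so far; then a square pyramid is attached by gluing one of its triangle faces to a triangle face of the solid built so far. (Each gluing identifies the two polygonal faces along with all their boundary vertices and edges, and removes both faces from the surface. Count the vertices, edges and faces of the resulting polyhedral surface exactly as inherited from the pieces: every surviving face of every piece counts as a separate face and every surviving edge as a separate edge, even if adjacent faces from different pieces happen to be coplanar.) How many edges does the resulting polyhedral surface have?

20

A pentagonal pyramid: V=6, E=10, F=6.
Attach a pentagonal pyramid (V=6, E=10, F=6) along a 5-gon: merge 5 vertices and 5 edges, delete both glued faces → V=7, E=15, F=10.
Attach a square pyramid (V=5, E=8, F=5) along a 3-gon: merge 3 vertices and 3 edges, delete both glued faces → V=9, E=20, F=13.
Check: V − E + F = 9 − 20 + 13 = 2.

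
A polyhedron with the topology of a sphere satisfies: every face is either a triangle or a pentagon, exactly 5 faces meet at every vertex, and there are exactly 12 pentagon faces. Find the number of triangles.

80

Let x be the number of triangles; then F = 12 + x.
Edge–face incidences: 2E = 5·12 + 3·x = 60 + 3x.
Every vertex has degree 5, so 5V = 2E.
Euler: V − E + F = 2 ⇒ (2E)/5 − E + (12 + x) = 2.
Multiply by 10: 2·(2E) − 5·(2E) + 10·(12 + x) = 20, i.e. 120 + 10x − 3·(60 + 3x) = 20.
Collecting terms: x − 60 = 20, so x = 80.
Then 2E = 60 + 3·80 = 300, so E = 150, V = 2E/5 = 60, F = 12 + 80 = 92.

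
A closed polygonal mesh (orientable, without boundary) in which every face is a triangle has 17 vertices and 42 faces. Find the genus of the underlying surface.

3

Every face is a triangle, so 2E = 3·42 = 126, giving E = 63.
χ = V − E + F = 17 − 63 + 42 = -4.
For a closed orientable surface χ = 2 − 2g, so g = (2 − (-4))/2 = 3.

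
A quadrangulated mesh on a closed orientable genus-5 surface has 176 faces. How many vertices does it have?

168

χ = 2 − 2·5 = -8, and every face is a square so 4F = 2E.
E = 4·176/2 = 352. Then V = -8 + E − F = -8 + 352 − 176 = 168.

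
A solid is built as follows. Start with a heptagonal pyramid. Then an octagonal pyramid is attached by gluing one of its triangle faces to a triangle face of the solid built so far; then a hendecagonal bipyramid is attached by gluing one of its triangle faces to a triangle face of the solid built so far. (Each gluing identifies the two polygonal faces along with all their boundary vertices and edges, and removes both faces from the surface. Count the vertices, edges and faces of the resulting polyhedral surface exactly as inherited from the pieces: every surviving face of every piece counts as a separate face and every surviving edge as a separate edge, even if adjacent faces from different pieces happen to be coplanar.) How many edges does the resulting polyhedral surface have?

57

A heptagonal pyramid: V=8, E=14, F=8.
Attach an octagonal pyramid (V=9, E=16, F=9) along a 3-gon: merge 3 vertices and 3 edges, delete both glued faces → V=14, E=27, F=15.
Attach a hendecagonal bipyramid (V=13, E=33, F=22) along a 3-gon: merge 3 vertices and 3 edges, delete both glued faces → V=24, E=57, F=35.
Check: V − E + F = 24 − 57 + 35 = 2.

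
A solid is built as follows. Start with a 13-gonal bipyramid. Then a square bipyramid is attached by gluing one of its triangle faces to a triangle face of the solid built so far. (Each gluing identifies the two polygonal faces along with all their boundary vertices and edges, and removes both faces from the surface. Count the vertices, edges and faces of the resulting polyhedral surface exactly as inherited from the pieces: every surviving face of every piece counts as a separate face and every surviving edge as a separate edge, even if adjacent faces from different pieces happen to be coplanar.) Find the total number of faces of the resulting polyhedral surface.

A 13-gonal bipyramid: V=15, E=39, F=26.
Attach a square bipyramid (V=6, E=12, F=8) along a 3-gon: merge 3 vertices and 3 edges, delete both glued faces → V=18, E=48, F=32.
Check: V − E + F = 18 − 48 + 32 = 2.

32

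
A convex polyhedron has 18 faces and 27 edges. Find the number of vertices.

Here V − E + F = 2.
V = 2 + E − F = 2 + 27 − 18 = 11.

11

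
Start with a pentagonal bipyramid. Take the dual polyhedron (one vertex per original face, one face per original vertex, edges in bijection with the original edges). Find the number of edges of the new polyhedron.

The base solid has V = 7, E = 15, F = 10.
The dual swaps V and F and preserves E: V′ = F = 10, E′ = E = 15, F′ = V = 7.

15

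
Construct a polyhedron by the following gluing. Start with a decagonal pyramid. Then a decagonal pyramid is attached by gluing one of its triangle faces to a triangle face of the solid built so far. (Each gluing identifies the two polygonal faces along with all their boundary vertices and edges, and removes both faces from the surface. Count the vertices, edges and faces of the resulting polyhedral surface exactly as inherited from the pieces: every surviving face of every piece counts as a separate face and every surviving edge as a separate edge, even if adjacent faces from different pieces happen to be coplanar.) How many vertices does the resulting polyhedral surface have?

19

A decagonal pyramid: V=11, E=20, F=11.
Attach a decagonal pyramid (V=11, E=20, F=11) along a 3-gon: merge 3 vertices and 3 edges, delete both glued faces → V=19, E=37, F=20.
Check: V − E + F = 19 − 37 + 20 = 2.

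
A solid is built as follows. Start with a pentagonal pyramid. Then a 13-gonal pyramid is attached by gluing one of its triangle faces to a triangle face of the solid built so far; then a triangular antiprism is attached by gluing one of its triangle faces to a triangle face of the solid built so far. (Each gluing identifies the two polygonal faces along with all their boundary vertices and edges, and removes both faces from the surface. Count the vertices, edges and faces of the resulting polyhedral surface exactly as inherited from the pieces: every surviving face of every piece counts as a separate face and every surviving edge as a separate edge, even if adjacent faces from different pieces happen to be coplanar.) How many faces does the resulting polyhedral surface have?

A pentagonal pyramid: V=6, E=10, F=6.
Attach a 13-gonal pyramid (V=14, E=26, F=14) along a 3-gon: merge 3 vertices and 3 edges, delete both glued faces → V=17, E=33, F=18.
Attach a triangular antiprism (V=6, E=12, F=8) along a 3-gon: merge 3 vertices and 3 edges, delete both glued faces → V=20, E=42, F=24.
Check: V − E + F = 20 − 42 + 24 = 2.

24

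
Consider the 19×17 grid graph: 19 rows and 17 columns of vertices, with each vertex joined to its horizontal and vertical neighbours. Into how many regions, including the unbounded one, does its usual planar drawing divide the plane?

The grid has V = 19·17 = 323 vertices and E = 19·16 + 17·18 = 610 edges.
F = 2 − V + E = 2 − 323 + 610 = 289.

289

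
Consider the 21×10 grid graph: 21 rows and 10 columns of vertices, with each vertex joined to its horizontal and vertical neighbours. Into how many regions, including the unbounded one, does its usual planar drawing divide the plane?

The grid has V = 21·10 = 210 vertices and E = 21·9 + 10·20 = 389 edges.
F = 2 − V + E = 2 − 210 + 389 = 181.

181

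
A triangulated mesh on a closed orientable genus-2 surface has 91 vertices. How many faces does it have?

186

χ = 2 − 2·2 = -2, and every face is a triangle so 3F = 2E.
V − E + F = -2 with E = 3F/2 gives 91 − (3/2 − 1)·F = -2, so F = 186 and E = 279.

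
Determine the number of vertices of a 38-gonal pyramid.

39

A pyramid on an n-gon base has one n-gon and n triangles: V = 38 + 1 = 39, E = 2·38 = 76, F = 38 + 1 = 39.
Check: V − E + F = 39 − 76 + 39 = 2.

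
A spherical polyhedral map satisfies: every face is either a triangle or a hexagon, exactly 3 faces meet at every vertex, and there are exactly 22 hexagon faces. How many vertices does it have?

48

Let x be the number of triangles; then F = 22 + x.
Edge–face incidences: 2E = 6·22 + 3·x = 132 + 3x.
Every vertex has degree 3, so 3V = 2E.
Euler: V − E + F = 2 ⇒ (2E)/3 − E + (22 + x) = 2.
Multiply by 6: 2·(2E) − 3·(2E) + 6·(22 + x) = 12, i.e. 132 + 6x − (132 + 3x) = 12.
Collecting terms: 3x = 12, so x = 4.
Then 2E = 132 + 3·4 = 144, so E = 72, V = 2E/3 = 48, F = 22 + 4 = 26.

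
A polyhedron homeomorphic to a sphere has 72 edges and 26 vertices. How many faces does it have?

48

Here V − E + F = 2.
F = 2 − V + E = 2 − 26 + 72 = 48.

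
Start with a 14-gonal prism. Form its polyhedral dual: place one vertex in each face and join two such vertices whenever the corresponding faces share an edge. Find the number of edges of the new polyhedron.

42

The base solid has V = 28, E = 42, F = 16.
The dual swaps V and F and preserves E: V′ = F = 16, E′ = E = 42, F′ = V = 28.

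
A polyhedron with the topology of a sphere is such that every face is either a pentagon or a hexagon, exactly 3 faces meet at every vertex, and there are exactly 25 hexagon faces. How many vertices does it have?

Let x be the number of pentagons; then F = 25 + x.
Edge–face incidences: 2E = 6·25 + 5·x = 150 + 5x.
Every vertex has degree 3, so 3V = 2E.
Euler: V − E + F = 2 ⇒ (2E)/3 − E + (25 + x) = 2.
Multiply by 6: 2·(2E) − 3·(2E) + 6·(25 + x) = 12, i.e. 150 + 6x − (150 + 5x) = 12.
Collecting terms: x = 12.
Then 2E = 150 + 5·12 = 210, so E = 105, V = 2E/3 = 70, F = 25 + 12 = 37.

70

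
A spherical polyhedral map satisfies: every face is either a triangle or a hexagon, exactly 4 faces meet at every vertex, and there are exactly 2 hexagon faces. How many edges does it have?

Let x be the number of triangles; then F = 2 + x.
Edge–face incidences: 2E = 6·2 + 3·x = 12 + 3x.
Every vertex has degree 4, so 4V = 2E.
Euler: V − E + F = 2 ⇒ (2E)/4 − E + (2 + x) = 2.
Multiply by 8: 2·(2E) − 4·(2E) + 8·(2 + x) = 16, i.e. 16 + 8x − 2·(12 + 3x) = 16.
Collecting terms: 2x − 8 = 16, so 2x = 24, so x = 12.
Then 2E = 12 + 3·12 = 48, so E = 24, V = 2E/4 = 12, F = 2 + 12 = 14.

24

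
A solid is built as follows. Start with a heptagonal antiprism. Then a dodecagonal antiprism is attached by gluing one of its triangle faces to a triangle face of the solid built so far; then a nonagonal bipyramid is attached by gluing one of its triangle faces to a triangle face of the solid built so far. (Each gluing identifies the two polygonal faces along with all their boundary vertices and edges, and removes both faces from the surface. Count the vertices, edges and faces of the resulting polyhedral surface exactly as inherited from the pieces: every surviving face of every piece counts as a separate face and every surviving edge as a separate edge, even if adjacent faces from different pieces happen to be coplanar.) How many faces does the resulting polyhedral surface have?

56

A heptagonal antiprism: V=14, E=28, F=16.
Attach a dodecagonal antiprism (V=24, E=48, F=26) along a 3-gon: merge 3 vertices and 3 edges, delete both glued faces → V=35, E=73, F=40.
Attach a nonagonal bipyramid (V=11, E=27, F=18) along a 3-gon: merge 3 vertices and 3 edges, delete both glued faces → V=43, E=97, F=56.
Check: V − E + F = 43 − 97 + 56 = 2.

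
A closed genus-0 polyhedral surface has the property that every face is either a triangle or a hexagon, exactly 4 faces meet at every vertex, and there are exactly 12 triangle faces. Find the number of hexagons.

2

Let x be the number of hexagons; then F = 12 + x.
Edge–face incidences: 2E = 3·12 + 6·x = 36 + 6x.
Every vertex has degree 4, so 4V = 2E.
Euler: V − E + F = 2 ⇒ (2E)/4 − E + (12 + x) = 2.
Multiply by 8: 2·(2E) − 4·(2E) + 8·(12 + x) = 16, i.e. 96 + 8x − 2·(36 + 6x) = 16.
Collecting terms: −4x + 24 = 16, so −4x = −8, so x = 2.
Then 2E = 36 + 6·2 = 48, so E = 24, V = 2E/4 = 12, F = 12 + 2 = 14.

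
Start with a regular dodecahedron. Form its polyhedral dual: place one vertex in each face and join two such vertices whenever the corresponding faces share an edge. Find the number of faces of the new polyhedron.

The base solid has V = 20, E = 30, F = 12.
The dual swaps V and F and preserves E: V′ = F = 12, E′ = E = 30, F′ = V = 20.

20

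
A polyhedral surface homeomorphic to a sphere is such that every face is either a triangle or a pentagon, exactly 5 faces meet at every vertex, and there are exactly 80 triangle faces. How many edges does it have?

Let x be the number of pentagons; then F = 80 + x.
Edge–face incidences: 2E = 3·80 + 5·x = 240 + 5x.
Every vertex has degree 5, so 5V = 2E.
Euler: V − E + F = 2 ⇒ (2E)/5 − E + (80 + x) = 2.
Multiply by 10: 2·(2E) − 5·(2E) + 10·(80 + x) = 20, i.e. 800 + 10x − 3·(240 + 5x) = 20.
Collecting terms: −5x + 80 = 20, so −5x = −60, so x = 12.
Then 2E = 240 + 5·12 = 300, so E = 150, V = 2E/5 = 60, F = 80 + 12 = 92.

150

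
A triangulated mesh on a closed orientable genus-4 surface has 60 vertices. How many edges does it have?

198

χ = 2 − 2·4 = -6, and every face is a triangle so 3F = 2E.
V − E + F = -6 with E = 3F/2 gives 60 − (3/2 − 1)·F = -6, so F = 132 and E = 198.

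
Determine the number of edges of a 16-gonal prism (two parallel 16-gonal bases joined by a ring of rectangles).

A prism on an n-gon has two n-gon bases and n rectangular sides: V = 2·16 = 32, E = 3·16 = 48, F = 16 + 2 = 18.
Check: V − E + F = 32 − 48 + 18 = 2.

48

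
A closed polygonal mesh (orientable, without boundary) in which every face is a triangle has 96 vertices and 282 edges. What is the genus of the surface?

0

Every face is a triangle and each edge borders two faces, so 3F = 2·282, giving F = 188.
χ = V − E + F = 96 − 282 + 188 = 2.
For a closed orientable surface χ = 2 − 2g, so g = (2 − (2))/2 = 0.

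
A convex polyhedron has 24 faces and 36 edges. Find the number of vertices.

Here V − E + F = 2.
V = 2 + E − F = 2 + 36 − 24 = 14.

14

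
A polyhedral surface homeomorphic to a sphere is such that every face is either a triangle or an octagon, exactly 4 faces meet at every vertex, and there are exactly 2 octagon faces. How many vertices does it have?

16

Let x be the number of triangles; then F = 2 + x.
Edge–face incidences: 2E = 8·2 + 3·x = 16 + 3x.
Every vertex has degree 4, so 4V = 2E.
Euler: V − E + F = 2 ⇒ (2E)/4 − E + (2 + x) = 2.
Multiply by 8: 2·(2E) − 4·(2E) + 8·(2 + x) = 16, i.e. 16 + 8x − 2·(16 + 3x) = 16.
Collecting terms: 2x − 16 = 16, so 2x = 32, so x = 16.
Then 2E = 16 + 3·16 = 64, so E = 32, V = 2E/4 = 16, F = 2 + 16 = 18.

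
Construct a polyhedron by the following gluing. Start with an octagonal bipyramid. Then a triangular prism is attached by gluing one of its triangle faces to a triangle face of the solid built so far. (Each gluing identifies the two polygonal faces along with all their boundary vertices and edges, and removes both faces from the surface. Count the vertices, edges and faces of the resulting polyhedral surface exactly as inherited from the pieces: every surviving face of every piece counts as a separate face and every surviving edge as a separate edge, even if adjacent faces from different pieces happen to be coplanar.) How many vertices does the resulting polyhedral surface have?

An octagonal bipyramid: V=10, E=24, F=16.
Attach a triangular prism (V=6, E=9, F=5) along a 3-gon: merge 3 vertices and 3 edges, delete both glued faces → V=13, E=30, F=19.
Check: V − E + F = 13 − 30 + 19 = 2.

13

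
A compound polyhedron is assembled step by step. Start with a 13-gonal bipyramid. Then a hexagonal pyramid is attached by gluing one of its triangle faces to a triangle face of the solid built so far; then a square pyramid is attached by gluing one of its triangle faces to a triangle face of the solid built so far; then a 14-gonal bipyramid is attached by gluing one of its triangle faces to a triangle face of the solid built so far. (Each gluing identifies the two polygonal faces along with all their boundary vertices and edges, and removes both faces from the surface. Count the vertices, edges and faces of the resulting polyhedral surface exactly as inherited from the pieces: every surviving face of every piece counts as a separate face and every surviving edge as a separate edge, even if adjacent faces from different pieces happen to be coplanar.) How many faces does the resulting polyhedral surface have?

60

A 13-gonal bipyramid: V=15, E=39, F=26.
Attach a hexagonal pyramid (V=7, E=12, F=7) along a 3-gon: merge 3 vertices and 3 edges, delete both glued faces → V=19, E=48, F=31.
Attach a square pyramid (V=5, E=8, F=5) along a 3-gon: merge 3 vertices and 3 edges, delete both glued faces → V=21, E=53, F=34.
Attach a 14-gonal bipyramid (V=16, E=42, F=28) along a 3-gon: merge 3 vertices and 3 edges, delete both glued faces → V=34, E=92, F=60.
Check: V − E + F = 34 − 92 + 60 = 2.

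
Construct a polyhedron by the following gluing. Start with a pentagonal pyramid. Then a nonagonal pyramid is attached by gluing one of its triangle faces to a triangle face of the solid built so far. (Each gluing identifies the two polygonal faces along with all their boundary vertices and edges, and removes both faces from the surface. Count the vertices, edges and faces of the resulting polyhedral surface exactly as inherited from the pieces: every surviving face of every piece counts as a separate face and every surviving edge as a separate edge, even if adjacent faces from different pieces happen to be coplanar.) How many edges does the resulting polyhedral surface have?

A pentagonal pyramid: V=6, E=10, F=6.
Attach a nonagonal pyramid (V=10, E=18, F=10) along a 3-gon: merge 3 vertices and 3 edges, delete both glued faces → V=13, E=25, F=14.
Check: V − E + F = 13 − 25 + 14 = 2.

25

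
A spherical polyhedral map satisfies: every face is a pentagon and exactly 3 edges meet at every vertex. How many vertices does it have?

20

Each face has 5 edges and each edge borders two faces, so 2E = 5F.
Each vertex has degree 3, so 3V = 2E and hence V = 5F/3.
Euler: V − E + F = 2 ⇒ (5F/3) − (5F/2) + F = 2.
Multiply by 6: (10 − 15 + 6)F = 12, i.e. 1F = 12.
So F = 12, E = 5·12/2 = 30, V = 5·12/3 = 20.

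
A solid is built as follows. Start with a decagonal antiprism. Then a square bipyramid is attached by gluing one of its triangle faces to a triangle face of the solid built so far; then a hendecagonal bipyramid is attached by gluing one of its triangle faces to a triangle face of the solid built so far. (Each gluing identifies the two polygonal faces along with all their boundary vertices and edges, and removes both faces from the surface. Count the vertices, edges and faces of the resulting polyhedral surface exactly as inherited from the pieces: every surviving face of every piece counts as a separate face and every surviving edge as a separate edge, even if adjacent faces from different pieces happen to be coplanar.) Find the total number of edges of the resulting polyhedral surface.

A decagonal antiprism: V=20, E=40, F=22.
Attach a square bipyramid (V=6, E=12, F=8) along a 3-gon: merge 3 vertices and 3 edges, delete both glued faces → V=23, E=49, F=28.
Attach a hendecagonal bipyramid (V=13, E=33, F=22) along a 3-gon: merge 3 vertices and 3 edges, delete both glued faces → V=33, E=79, F=48.
Check: V − E + F = 33 − 79 + 48 = 2.

79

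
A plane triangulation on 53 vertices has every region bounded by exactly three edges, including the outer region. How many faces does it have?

In a plane triangulation 3F = 2E and V − E + F = 2, so F = 2V − 4 = 2·53 − 4 = 102.

102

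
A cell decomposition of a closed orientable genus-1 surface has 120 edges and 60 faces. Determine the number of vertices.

60

For a closed orientable surface of genus 1, χ = 2 − 2·1 = 0.
V = 0 + E − F = 0 + 120 − 60 = 60.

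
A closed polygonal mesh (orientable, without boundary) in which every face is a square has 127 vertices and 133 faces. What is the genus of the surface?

4

Every face is a square, so 2E = 4·133 = 532, giving E = 266.
χ = V − E + F = 127 − 266 + 133 = -6.
For a closed orientable surface χ = 2 − 2g, so g = (2 − (-6))/2 = 4.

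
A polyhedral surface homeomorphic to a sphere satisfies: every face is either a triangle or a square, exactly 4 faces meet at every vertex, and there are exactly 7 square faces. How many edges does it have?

26

Let x be the number of triangles; then F = 7 + x.
Edge–face incidences: 2E = 4·7 + 3·x = 28 + 3x.
Every vertex has degree 4, so 4V = 2E.
Euler: V − E + F = 2 ⇒ (2E)/4 − E + (7 + x) = 2.
Multiply by 8: 2·(2E) − 4·(2E) + 8·(7 + x) = 16, i.e. 56 + 8x − 2·(28 + 3x) = 16.
Collecting terms: 2x = 16, so x = 8.
Then 2E = 28 + 3·8 = 52, so E = 26, V = 2E/4 = 13, F = 7 + 8 = 15.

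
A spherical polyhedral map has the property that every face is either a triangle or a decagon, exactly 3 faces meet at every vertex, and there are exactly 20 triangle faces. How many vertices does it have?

Let x be the number of decagons; then F = 20 + x.
Edge–face incidences: 2E = 3·20 + 10·x = 60 + 10x.
Every vertex has degree 3, so 3V = 2E.
Euler: V − E + F = 2 ⇒ (2E)/3 − E + (20 + x) = 2.
Multiply by 6: 2·(2E) − 3·(2E) + 6·(20 + x) = 12, i.e. 120 + 6x − (60 + 10x) = 12.
Collecting terms: −4x + 60 = 12, so −4x = −48, so x = 12.
Then 2E = 60 + 10·12 = 180, so E = 90, V = 2E/3 = 60, F = 20 + 12 = 32.

60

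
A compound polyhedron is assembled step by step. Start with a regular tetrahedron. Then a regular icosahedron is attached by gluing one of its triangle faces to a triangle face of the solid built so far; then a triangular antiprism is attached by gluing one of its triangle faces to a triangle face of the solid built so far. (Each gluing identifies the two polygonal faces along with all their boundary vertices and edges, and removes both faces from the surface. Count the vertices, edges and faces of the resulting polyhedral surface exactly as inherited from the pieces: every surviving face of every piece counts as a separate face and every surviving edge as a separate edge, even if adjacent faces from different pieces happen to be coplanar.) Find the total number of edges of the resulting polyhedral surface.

42

A regular tetrahedron: V=4, E=6, F=4.
Attach a regular icosahedron (V=12, E=30, F=20) along a 3-gon: merge 3 vertices and 3 edges, delete both glued faces → V=13, E=33, F=22.
Attach a triangular antiprism (V=6, E=12, F=8) along a 3-gon: merge 3 vertices and 3 edges, delete both glued faces → V=16, E=42, F=28.
Check: V − E + F = 16 − 42 + 28 = 2.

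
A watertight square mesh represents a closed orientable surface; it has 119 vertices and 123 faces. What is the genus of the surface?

3

Every face is a square, so 2E = 4·123 = 492, giving E = 246.
χ = V − E + F = 119 − 246 + 123 = -4.
For a closed orientable surface χ = 2 − 2g, so g = (2 − (-4))/2 = 3.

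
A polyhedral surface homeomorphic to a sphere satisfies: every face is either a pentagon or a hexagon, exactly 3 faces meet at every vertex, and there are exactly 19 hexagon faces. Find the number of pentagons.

Let x be the number of pentagons; then F = 19 + x.
Edge–face incidences: 2E = 6·19 + 5·x = 114 + 5x.
Every vertex has degree 3, so 3V = 2E.
Euler: V − E + F = 2 ⇒ (2E)/3 − E + (19 + x) = 2.
Multiply by 6: 2·(2E) − 3·(2E) + 6·(19 + x) = 12, i.e. 114 + 6x − (114 + 5x) = 12.
Collecting terms: x = 12.
Then 2E = 114 + 5·12 = 174, so E = 87, V = 2E/3 = 58, F = 19 + 12 = 31.

12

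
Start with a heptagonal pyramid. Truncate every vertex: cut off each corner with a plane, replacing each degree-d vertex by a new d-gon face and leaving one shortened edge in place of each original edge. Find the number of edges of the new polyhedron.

The base solid has V = 8, E = 14, F = 8.
Truncation replaces each original edge-end by a new vertex, so V′ = 2E = 28.
Each original edge survives, and each old vertex of degree d contributes d new edges; summing degrees gives Σd = 2E, so E′ = E + 2E = 3E = 42.
Each original face survives and each original vertex becomes one new face: F′ = F + V = 16.

42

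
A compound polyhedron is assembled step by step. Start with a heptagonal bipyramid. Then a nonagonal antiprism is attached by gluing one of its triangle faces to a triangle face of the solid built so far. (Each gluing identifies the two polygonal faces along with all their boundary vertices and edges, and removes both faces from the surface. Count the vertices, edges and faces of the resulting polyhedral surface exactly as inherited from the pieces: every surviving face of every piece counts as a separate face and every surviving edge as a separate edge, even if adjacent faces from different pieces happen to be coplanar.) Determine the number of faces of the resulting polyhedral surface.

32

A heptagonal bipyramid: V=9, E=21, F=14.
Attach a nonagonal antiprism (V=18, E=36, F=20) along a 3-gon: merge 3 vertices and 3 edges, delete both glued faces → V=24, E=54, F=32.
Check: V − E + F = 24 − 54 + 32 = 2.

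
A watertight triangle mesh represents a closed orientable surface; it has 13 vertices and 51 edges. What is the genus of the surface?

3

Every face is a triangle and each edge borders two faces, so 3F = 2·51, giving F = 34.
χ = V − E + F = 13 − 51 + 34 = -4.
For a closed orientable surface χ = 2 − 2g, so g = (2 − (-4))/2 = 3.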